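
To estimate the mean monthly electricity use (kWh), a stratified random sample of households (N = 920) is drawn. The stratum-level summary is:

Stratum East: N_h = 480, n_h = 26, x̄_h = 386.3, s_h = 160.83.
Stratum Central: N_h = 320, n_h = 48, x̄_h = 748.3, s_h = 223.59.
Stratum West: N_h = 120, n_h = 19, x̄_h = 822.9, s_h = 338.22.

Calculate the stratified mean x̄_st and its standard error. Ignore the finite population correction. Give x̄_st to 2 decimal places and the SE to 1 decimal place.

x̄_st = Σ W_h x̄_h = (480·386.3 + 320·748.3 + 120·822.9)/920 = 569.16087
V̂(x̄_st) = Σ W_h² s_h²/n_h, with W_h = N_h/N and N = 920:
  stratum East: (480/920)²·160.83²/26 = 270.812
  stratum Central: (320/920)²·223.59²/48 = 126.005
  stratum West: (120/920)²·338.22²/19 = 102.431
V̂(x̄_st) = 499.248
SE(x̄_st) = √499.248 = 22.3439

x̄_st ≈ 569.16, SE ≈ 22.3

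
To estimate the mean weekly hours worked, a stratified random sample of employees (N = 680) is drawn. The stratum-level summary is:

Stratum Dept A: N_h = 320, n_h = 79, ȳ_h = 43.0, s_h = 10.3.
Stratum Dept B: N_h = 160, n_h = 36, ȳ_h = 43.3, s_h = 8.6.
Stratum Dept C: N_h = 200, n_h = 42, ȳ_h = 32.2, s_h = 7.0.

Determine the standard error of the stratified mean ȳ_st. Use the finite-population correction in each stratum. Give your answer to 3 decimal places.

SE(ȳ_st) ≈ 0.626

V̂(ȳ_st) = Σ W_h² (1 − n_h/N_h) s_h²/n_h, with W_h = N_h/N and N = 680:
  stratum Dept A: (320/680)²·(1 − 79/320)·10.3²/79 = 0.223973
  stratum Dept B: (160/680)²·(1 − 36/160)·8.6²/36 = 0.0881492
  stratum Dept C: (200/680)²·(1 − 42/200)·7.0²/42 = 0.079729
V̂(ȳ_st) = 0.391852
SE(ȳ_st) = √0.391852 = 0.62598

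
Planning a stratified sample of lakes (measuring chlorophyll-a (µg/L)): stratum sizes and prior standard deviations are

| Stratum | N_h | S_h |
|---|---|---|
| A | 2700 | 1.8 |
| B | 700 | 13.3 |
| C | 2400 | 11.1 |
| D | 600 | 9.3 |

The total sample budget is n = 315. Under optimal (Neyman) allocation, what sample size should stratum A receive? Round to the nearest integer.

Neyman allocation: n_h = n · N_h S_h / Σ N_i S_i, with n = 315.
  stratum A: N_h·S_h = 2700·1.8 = 4860.00
  stratum B: N_h·S_h = 700·13.3 = 9310.00
  stratum C: N_h·S_h = 2400·11.1 = 26640.00
  stratum D: N_h·S_h = 600·9.3 = 5580.00
Σ N_h S_h = 46390.00
n for stratum A = 315·4860.00/46390.00 = 33.001 → 33

33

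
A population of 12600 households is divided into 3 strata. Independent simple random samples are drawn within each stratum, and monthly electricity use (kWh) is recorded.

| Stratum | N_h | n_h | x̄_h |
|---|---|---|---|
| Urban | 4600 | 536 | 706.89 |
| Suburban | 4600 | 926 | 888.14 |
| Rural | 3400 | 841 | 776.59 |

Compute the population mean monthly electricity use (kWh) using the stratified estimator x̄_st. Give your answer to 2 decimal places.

x̄_st ≈ 791.87

N = Σ N_h = 12600. Stratum weights W_h = N_h/N.
x̄_st = (4600·706.89 + 4600·888.14 + 3400·776.59) / 12600 = 791.8686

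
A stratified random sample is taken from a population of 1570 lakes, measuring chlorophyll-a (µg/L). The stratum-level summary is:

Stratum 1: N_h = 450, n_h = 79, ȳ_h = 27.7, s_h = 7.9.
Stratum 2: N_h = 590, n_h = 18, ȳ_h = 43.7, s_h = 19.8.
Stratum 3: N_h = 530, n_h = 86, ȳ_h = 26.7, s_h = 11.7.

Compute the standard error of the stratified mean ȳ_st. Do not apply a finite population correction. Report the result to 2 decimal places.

V̂(ȳ_st) = Σ W_h² s_h²/n_h, with W_h = N_h/N and N = 1570:
  stratum 1: (450/1570)²·7.9²/79 = 0.0649012
  stratum 2: (590/1570)²·19.8²/18 = 3.07583
  stratum 3: (530/1570)²·11.7²/86 = 0.181395
V̂(ȳ_st) = 3.32213
SE(ȳ_st) = √3.32213 = 1.82267

SE(ȳ_st) ≈ 1.82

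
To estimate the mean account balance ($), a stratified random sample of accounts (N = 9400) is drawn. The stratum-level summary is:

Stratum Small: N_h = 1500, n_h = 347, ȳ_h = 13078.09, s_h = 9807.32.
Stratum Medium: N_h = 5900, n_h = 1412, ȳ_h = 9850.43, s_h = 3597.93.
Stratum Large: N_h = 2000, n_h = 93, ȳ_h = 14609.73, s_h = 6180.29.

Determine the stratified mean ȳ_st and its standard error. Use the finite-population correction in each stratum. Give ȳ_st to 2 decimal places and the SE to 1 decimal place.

ȳ_st ≈ 11378.10, SE ≈ 160.9

ȳ_st = Σ W_h ȳ_h = (1500·13078.09 + 5900·9850.43 + 2000·14609.73)/9400 = 11378.09915
V̂(ȳ_st) = Σ W_h² (1 − n_h/N_h) s_h²/n_h, with W_h = N_h/N and N = 9400:
  stratum Small: (1500/9400)²·(1 − 347/1500)·9807.32²/347 = 5425.45
  stratum Medium: (5900/9400)²·(1 − 1412/5900)·3597.93²/1412 = 2747.39
  stratum Large: (2000/9400)²·(1 − 93/2000)·6180.29²/93 = 17728
V̂(ȳ_st) = 25900.8
SE(ȳ_st) = √25900.8 = 160.937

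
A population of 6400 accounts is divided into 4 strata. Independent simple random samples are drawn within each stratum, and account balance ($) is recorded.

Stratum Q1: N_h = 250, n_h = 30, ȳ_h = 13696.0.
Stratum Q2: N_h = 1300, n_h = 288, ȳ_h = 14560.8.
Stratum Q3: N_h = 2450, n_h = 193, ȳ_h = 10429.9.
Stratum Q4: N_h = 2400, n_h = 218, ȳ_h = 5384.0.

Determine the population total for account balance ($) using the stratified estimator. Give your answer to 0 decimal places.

τ̂_st = Σ N_h ȳ_h = 250·13696.0 + 1300·14560.8 + 2450·10429.9 + 2400·5384.0 = 60827895

τ̂_st ≈ 60827895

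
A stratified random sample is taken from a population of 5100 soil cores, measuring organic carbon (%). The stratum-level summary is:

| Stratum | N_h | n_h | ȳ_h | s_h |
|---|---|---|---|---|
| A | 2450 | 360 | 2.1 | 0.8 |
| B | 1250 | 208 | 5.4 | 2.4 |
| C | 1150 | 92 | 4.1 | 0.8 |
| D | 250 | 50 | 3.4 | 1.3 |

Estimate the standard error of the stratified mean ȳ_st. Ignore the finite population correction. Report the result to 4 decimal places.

SE(ȳ_st) ≈ 0.0501

V̂(ȳ_st) = Σ W_h² s_h²/n_h, with W_h = N_h/N and N = 5100:
  stratum A: (2450/5100)²·0.8²/360 = 0.00041027
  stratum B: (1250/5100)²·2.4²/208 = 0.00166356
  stratum C: (1150/5100)²·0.8²/92 = 0.00035371
  stratum D: (250/5100)²·1.3²/50 = 8.12188e-05
V̂(ȳ_st) = 0.00250876
SE(ȳ_st) = √0.00250876 = 0.0500875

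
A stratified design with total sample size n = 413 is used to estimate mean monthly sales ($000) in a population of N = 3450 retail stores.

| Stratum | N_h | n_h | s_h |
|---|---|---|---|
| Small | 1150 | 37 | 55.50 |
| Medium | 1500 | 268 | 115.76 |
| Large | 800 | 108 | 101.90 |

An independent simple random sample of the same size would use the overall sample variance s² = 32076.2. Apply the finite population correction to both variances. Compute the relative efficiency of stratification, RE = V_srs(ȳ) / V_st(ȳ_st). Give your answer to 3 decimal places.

V̂(ȳ_st) = Σ W_h² (1 − n_h/N_h) s_h²/n_h, with W_h = N_h/N and N = 3450:
  stratum Small: (1150/3450)²·(1 − 37/1150)·55.50²/37 = 8.95239
  stratum Medium: (1500/3450)²·(1 − 268/1500)·115.76²/268 = 7.76329
  stratum Large: (800/3450)²·(1 − 108/800)·101.90²/108 = 4.4718
V_st = 21.1875
V_srs = (1 − 413/3450)·32076.2/413 = 68.3689
Relative efficiency = V_srs / V_st = 68.3689/21.1875 = 3.2269

RE ≈ 3.227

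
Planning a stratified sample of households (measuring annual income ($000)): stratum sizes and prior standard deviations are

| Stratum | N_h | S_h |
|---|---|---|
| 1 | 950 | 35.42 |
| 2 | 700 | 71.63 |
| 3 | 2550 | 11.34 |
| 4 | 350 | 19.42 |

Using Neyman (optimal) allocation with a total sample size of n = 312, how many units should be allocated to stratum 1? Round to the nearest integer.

Neyman allocation: n_h = n · N_h S_h / Σ N_i S_i, with n = 312.
  stratum 1: N_h·S_h = 950·35.42 = 33649.00
  stratum 2: N_h·S_h = 700·71.63 = 50141.00
  stratum 3: N_h·S_h = 2550·11.34 = 28917.00
  stratum 4: N_h·S_h = 350·19.42 = 6797.00
Σ N_h S_h = 119504.00
n for stratum 1 = 312·33649.00/119504.00 = 87.851 → 88

88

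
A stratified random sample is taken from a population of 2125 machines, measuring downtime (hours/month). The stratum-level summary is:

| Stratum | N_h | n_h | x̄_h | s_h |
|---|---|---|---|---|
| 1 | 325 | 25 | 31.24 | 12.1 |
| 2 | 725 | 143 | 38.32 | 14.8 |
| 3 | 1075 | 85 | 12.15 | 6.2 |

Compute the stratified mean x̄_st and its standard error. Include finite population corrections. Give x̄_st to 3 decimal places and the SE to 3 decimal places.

x̄_st = Σ W_h x̄_h = (325·31.24 + 725·38.32 + 1075·12.15)/2125 = 23.99824
V̂(x̄_st) = Σ W_h² (1 − n_h/N_h) s_h²/n_h, with W_h = N_h/N and N = 2125:
  stratum 1: (325/2125)²·(1 − 25/325)·12.1²/25 = 0.12645
  stratum 2: (725/2125)²·(1 − 143/725)·14.8²/143 = 0.14313
  stratum 3: (1075/2125)²·(1 − 85/1075)·6.2²/85 = 0.106584
V̂(x̄_st) = 0.376163
SE(x̄_st) = √0.376163 = 0.613321

x̄_st ≈ 23.998, SE ≈ 0.613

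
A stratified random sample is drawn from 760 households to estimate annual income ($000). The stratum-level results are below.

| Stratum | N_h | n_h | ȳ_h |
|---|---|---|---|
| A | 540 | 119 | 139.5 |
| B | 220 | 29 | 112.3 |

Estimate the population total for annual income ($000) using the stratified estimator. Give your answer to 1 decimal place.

τ̂_st = Σ N_h ȳ_h = 540·139.5 + 220·112.3 = 100036.0

τ̂_st ≈ 100036.0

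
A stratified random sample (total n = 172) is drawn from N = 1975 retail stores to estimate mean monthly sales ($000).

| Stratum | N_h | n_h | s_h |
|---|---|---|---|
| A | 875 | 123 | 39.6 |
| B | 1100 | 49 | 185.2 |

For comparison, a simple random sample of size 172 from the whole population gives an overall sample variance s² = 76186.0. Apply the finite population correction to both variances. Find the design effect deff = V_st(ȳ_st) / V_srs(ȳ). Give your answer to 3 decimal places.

deff ≈ 0.518

V̂(ȳ_st) = Σ W_h² (1 − n_h/N_h) s_h²/n_h, with W_h = N_h/N and N = 1975:
  stratum A: (875/1975)²·(1 − 123/875)·39.6²/123 = 2.15069
  stratum B: (1100/1975)²·(1 − 49/1100)·185.2²/49 = 207.466
V_st = 209.617
V_srs = (1 − 172/1975)·76186.0/172 = 404.367
deff = V_st / V_srs = 209.617/404.367 = 0.5184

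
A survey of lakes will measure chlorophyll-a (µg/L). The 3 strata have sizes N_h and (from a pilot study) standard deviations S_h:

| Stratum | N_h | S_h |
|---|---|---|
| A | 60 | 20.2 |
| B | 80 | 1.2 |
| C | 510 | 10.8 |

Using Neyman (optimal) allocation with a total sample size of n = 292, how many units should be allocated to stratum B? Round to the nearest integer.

Neyman allocation: n_h = n · N_h S_h / Σ N_i S_i, with n = 292.
  stratum A: N_h·S_h = 60·20.2 = 1212.00
  stratum B: N_h·S_h = 80·1.2 = 96.00
  stratum C: N_h·S_h = 510·10.8 = 5508.00
Σ N_h S_h = 6816.00
n for stratum B = 292·96.00/6816.00 = 4.113 → 4

4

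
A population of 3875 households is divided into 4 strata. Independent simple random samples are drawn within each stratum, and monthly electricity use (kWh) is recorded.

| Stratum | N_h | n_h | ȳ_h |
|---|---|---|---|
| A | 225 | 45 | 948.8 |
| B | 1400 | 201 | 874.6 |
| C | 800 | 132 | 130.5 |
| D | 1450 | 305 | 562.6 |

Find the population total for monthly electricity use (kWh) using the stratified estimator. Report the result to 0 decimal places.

τ̂_st ≈ 2358090

τ̂_st = Σ N_h ȳ_h = 225·948.8 + 1400·874.6 + 800·130.5 + 1450·562.6 = 2358090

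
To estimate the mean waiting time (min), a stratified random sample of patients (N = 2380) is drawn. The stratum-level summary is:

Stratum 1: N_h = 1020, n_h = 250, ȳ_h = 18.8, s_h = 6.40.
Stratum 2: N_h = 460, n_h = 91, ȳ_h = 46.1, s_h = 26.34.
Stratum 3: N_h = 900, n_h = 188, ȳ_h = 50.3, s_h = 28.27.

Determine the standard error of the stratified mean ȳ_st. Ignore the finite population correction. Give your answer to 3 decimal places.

V̂(ȳ_st) = Σ W_h² s_h²/n_h, with W_h = N_h/N and N = 2380:
  stratum 1: (1020/2380)²·6.40²/250 = 0.0300931
  stratum 2: (460/2380)²·26.34²/91 = 0.284808
  stratum 3: (900/2380)²·28.27²/188 = 0.60789
V̂(ȳ_st) = 0.922791
SE(ȳ_st) = √0.922791 = 0.96062

SE(ȳ_st) ≈ 0.961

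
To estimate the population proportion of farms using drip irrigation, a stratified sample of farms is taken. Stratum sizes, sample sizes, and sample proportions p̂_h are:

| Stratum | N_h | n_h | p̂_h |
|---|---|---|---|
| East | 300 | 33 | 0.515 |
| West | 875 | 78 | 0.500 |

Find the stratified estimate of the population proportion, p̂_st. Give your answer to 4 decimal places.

N = 1175; stratum weights W_h = N_h/N.
p̂_st = Σ W_h p̂_h = (300·0.515 + 875·0.500)/1175 = 0.50383

p̂_st ≈ 0.5038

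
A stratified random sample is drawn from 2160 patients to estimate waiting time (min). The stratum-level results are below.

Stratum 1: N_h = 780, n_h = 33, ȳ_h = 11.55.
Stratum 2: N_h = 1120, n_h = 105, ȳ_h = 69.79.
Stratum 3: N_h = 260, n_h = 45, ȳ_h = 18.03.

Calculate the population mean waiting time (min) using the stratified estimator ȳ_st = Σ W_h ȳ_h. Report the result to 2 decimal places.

N = Σ N_h = 2160. Stratum weights W_h = N_h/N.
ȳ_st = (780·11.55 + 1120·69.79 + 260·18.03) / 2160 = 42.5285

ȳ_st ≈ 42.53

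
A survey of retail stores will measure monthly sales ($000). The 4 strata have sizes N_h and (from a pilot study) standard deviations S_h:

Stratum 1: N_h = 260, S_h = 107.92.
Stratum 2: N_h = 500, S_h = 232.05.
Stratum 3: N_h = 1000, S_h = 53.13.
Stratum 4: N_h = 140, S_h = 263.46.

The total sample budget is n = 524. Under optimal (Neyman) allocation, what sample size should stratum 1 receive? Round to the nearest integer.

63

Neyman allocation: n_h = n · N_h S_h / Σ N_i S_i, with n = 524.
  stratum 1: N_h·S_h = 260·107.92 = 28059.20
  stratum 2: N_h·S_h = 500·232.05 = 116025.00
  stratum 3: N_h·S_h = 1000·53.13 = 53130.00
  stratum 4: N_h·S_h = 140·263.46 = 36884.40
Σ N_h S_h = 234098.60
n for stratum 1 = 524·28059.20/234098.60 = 62.807 → 63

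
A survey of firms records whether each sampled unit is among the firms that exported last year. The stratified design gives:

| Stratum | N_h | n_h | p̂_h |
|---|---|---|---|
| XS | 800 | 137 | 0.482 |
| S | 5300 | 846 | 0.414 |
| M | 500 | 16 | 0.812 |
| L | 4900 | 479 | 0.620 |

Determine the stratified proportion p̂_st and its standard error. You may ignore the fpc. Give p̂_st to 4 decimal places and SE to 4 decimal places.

N = 11500; stratum weights W_h = N_h/N.
p̂_st = Σ W_h p̂_h = (800·0.482 + 5300·0.414 + 500·0.812 + 4900·0.620)/11500 = 0.52381
V̂(p̂_st) = Σ W_h² p̂_h(1−p̂_h)/(n_h−1):
  stratum XS: (800/11500)²·0.482·0.518/136 = 8.88428e-06
  stratum S: (5300/11500)²·0.414·0.586/845 = 6.09814e-05
  stratum M: (500/11500)²·0.812·0.188/15 = 1.92383e-05
  stratum L: (4900/11500)²·0.620·0.380/478 = 8.94837e-05
V̂(p̂_st) = 0.000178588; SE = √V̂ = 0.0133637

p̂_st ≈ 0.5238, SE ≈ 0.0134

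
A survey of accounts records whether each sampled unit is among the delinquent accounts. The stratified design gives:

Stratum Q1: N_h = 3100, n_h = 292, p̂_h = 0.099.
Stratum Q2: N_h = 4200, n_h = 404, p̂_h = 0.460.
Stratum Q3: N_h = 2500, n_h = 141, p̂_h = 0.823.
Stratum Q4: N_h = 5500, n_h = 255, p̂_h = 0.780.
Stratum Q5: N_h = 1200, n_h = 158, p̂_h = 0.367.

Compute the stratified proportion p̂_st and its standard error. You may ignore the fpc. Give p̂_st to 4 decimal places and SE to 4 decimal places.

N = 16500; stratum weights W_h = N_h/N.
p̂_st = Σ W_h p̂_h = (3100·0.099 + 4200·0.460 + 2500·0.823 + 5500·0.780 + 1200·0.367)/16500 = 0.54708
V̂(p̂_st) = Σ W_h² p̂_h(1−p̂_h)/(n_h−1):
  stratum Q1: (3100/16500)²·0.099·0.901/291 = 1.08199e-05
  stratum Q2: (4200/16500)²·0.460·0.540/403 = 3.99372e-05
  stratum Q3: (2500/16500)²·0.823·0.177/140 = 2.38868e-05
  stratum Q4: (5500/16500)²·0.780·0.220/254 = 7.50656e-05
  stratum Q5: (1200/16500)²·0.367·0.633/157 = 7.82645e-06
V̂(p̂_st) = 0.000157536; SE = √V̂ = 0.0125513

p̂_st ≈ 0.5471, SE ≈ 0.0126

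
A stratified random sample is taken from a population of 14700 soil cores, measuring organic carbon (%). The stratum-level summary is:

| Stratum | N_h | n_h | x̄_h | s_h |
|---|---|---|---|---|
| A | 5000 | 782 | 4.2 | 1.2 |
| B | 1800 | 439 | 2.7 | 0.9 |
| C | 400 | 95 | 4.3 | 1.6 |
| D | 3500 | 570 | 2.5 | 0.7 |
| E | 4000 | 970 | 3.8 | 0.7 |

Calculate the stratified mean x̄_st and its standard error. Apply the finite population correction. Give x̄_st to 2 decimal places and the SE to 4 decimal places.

x̄_st ≈ 3.51, SE ≈ 0.0169

x̄_st = Σ W_h x̄_h = (5000·4.2 + 1800·2.7 + 400·4.3 + 3500·2.5 + 4000·3.8)/14700 = 3.50544
V̂(x̄_st) = Σ W_h² (1 − n_h/N_h) s_h²/n_h, with W_h = N_h/N and N = 14700:
  stratum A: (5000/14700)²·(1 − 782/5000)·1.2²/782 = 0.000179721
  stratum B: (1800/14700)²·(1 − 439/1800)·0.9²/439 = 2.09178e-05
  stratum C: (400/14700)²·(1 − 95/400)·1.6²/95 = 1.52139e-05
  stratum D: (3500/14700)²·(1 − 570/3500)·0.7²/570 = 4.07964e-05
  stratum E: (4000/14700)²·(1 − 970/4000)·0.7²/970 = 2.8333e-05
V̂(x̄_st) = 0.000284982
SE(x̄_st) = √0.000284982 = 0.0168814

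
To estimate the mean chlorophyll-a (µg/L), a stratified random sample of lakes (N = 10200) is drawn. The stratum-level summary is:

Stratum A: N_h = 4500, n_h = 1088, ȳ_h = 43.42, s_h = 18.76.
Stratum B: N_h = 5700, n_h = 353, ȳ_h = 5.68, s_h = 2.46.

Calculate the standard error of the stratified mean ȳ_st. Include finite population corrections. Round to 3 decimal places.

SE(ȳ_st) ≈ 0.230

V̂(ȳ_st) = Σ W_h² (1 − n_h/N_h) s_h²/n_h, with W_h = N_h/N and N = 10200:
  stratum A: (4500/10200)²·(1 − 1088/4500)·18.76²/1088 = 0.0477373
  stratum B: (5700/10200)²·(1 − 353/5700)·2.46²/353 = 0.00502204
V̂(ȳ_st) = 0.0527594
SE(ȳ_st) = √0.0527594 = 0.229694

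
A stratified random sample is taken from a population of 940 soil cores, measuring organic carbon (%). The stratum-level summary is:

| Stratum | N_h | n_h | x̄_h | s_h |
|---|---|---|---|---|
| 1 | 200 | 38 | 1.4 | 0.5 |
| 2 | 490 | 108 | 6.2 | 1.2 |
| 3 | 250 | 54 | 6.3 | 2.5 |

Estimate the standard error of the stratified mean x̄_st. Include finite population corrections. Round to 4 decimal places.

SE(x̄_st) ≈ 0.0974

V̂(x̄_st) = Σ W_h² (1 − n_h/N_h) s_h²/n_h, with W_h = N_h/N and N = 940:
  stratum 1: (200/940)²·(1 − 38/200)·0.5²/38 = 0.000241238
  stratum 2: (490/940)²·(1 − 108/490)·1.2²/108 = 0.00282451
  stratum 3: (250/940)²·(1 − 54/250)·2.5²/54 = 0.0064184
V̂(x̄_st) = 0.00948414
SE(x̄_st) = √0.00948414 = 0.0973866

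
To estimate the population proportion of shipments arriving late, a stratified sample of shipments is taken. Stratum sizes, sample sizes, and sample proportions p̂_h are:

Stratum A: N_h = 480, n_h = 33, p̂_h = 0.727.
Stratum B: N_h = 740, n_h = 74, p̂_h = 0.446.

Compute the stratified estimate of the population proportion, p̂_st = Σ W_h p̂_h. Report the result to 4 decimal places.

p̂_st ≈ 0.5566

N = 1220; stratum weights W_h = N_h/N.
p̂_st = Σ W_h p̂_h = (480·0.727 + 740·0.446)/1220 = 0.55656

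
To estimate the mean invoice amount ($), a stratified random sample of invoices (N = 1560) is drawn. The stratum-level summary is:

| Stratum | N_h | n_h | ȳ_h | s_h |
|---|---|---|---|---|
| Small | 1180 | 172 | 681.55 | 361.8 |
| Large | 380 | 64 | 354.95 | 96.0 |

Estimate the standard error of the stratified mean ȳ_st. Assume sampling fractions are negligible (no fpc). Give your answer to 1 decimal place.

V̂(ȳ_st) = Σ W_h² s_h²/n_h, with W_h = N_h/N and N = 1560:
  stratum Small: (1180/1560)²·361.8²/172 = 435.435
  stratum Large: (380/1560)²·96.0²/64 = 8.54438
V̂(ȳ_st) = 443.98
SE(ȳ_st) = √443.98 = 21.0708

SE(ȳ_st) ≈ 21.1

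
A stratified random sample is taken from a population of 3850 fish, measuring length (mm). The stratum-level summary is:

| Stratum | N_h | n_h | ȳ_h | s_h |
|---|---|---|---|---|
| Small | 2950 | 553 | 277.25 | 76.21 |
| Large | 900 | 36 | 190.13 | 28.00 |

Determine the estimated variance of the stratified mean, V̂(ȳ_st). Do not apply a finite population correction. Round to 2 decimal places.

V̂(ȳ_st) ≈ 7.36

V̂(ȳ_st) = Σ W_h² s_h²/n_h, with W_h = N_h/N and N = 3850:
  stratum Small: (2950/3850)²·76.21²/553 = 6.16625
  stratum Large: (900/3850)²·28.00²/36 = 1.19008
V̂(ȳ_st) = 7.35634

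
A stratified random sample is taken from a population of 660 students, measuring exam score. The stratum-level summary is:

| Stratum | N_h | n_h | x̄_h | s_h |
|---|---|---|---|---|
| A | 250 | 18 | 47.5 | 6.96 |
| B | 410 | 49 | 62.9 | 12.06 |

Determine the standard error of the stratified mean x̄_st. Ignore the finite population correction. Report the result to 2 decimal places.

SE(x̄_st) ≈ 1.24

V̂(x̄_st) = Σ W_h² s_h²/n_h, with W_h = N_h/N and N = 660:
  stratum A: (250/660)²·6.96²/18 = 0.386134
  stratum B: (410/660)²·12.06²/49 = 1.14546
V̂(x̄_st) = 1.53159
SE(x̄_st) = √1.53159 = 1.23757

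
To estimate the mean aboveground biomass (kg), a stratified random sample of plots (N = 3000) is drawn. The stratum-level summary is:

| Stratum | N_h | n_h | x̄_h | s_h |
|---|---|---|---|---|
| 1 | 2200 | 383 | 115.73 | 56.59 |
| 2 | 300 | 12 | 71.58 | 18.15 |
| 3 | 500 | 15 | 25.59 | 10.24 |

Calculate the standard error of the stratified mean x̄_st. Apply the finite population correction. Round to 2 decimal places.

V̂(x̄_st) = Σ W_h² (1 − n_h/N_h) s_h²/n_h, with W_h = N_h/N and N = 3000:
  stratum 1: (2200/3000)²·(1 − 383/2200)·56.59²/383 = 3.71378
  stratum 2: (300/3000)²·(1 − 12/300)·18.15²/12 = 0.263538
  stratum 3: (500/3000)²·(1 − 15/500)·10.24²/15 = 0.188355
V̂(x̄_st) = 4.16567
SE(x̄_st) = √4.16567 = 2.041

SE(x̄_st) ≈ 2.04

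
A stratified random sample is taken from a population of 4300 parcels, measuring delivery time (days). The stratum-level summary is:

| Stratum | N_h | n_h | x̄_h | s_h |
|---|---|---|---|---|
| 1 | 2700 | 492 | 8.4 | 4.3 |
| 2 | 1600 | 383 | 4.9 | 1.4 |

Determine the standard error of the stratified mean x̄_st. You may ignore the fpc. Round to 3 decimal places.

V̂(x̄_st) = Σ W_h² s_h²/n_h, with W_h = N_h/N and N = 4300:
  stratum 1: (2700/4300)²·4.3²/492 = 0.0148171
  stratum 2: (1600/4300)²·1.4²/383 = 0.000708533
V̂(x̄_st) = 0.0155256
SE(x̄_st) = √0.0155256 = 0.124602

SE(x̄_st) ≈ 0.125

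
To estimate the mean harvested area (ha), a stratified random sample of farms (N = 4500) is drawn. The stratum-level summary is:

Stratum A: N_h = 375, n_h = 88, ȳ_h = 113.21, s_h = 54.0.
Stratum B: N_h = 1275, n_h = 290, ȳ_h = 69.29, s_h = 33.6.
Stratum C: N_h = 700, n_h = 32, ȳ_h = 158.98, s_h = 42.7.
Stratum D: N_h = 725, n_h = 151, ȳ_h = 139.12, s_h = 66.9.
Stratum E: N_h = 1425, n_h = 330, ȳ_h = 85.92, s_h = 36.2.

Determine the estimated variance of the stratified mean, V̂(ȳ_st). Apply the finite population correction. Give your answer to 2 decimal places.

V̂(ȳ_st) ≈ 2.65

V̂(ȳ_st) = Σ W_h² (1 − n_h/N_h) s_h²/n_h, with W_h = N_h/N and N = 4500:
  stratum A: (375/4500)²·(1 − 88/375)·54.0²/88 = 0.176114
  stratum B: (1275/4500)²·(1 − 290/1275)·33.6²/290 = 0.241436
  stratum C: (700/4500)²·(1 − 32/700)·42.7²/32 = 1.3157
  stratum D: (725/4500)²·(1 − 151/725)·66.9²/151 = 0.609116
  stratum E: (1425/4500)²·(1 − 330/1425)·36.2²/330 = 0.30599
V̂(ȳ_st) = 2.64835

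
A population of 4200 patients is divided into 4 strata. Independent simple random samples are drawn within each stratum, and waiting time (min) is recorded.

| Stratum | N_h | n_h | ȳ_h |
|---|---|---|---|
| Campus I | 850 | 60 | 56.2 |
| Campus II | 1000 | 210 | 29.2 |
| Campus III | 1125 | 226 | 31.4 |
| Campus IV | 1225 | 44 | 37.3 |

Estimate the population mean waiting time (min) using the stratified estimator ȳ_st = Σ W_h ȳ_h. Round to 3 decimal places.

ȳ_st ≈ 37.616

N = Σ N_h = 4200. Stratum weights W_h = N_h/N.
ȳ_st = (850·56.2 + 1000·29.2 + 1125·31.4 + 1225·37.3) / 4200 = 37.61607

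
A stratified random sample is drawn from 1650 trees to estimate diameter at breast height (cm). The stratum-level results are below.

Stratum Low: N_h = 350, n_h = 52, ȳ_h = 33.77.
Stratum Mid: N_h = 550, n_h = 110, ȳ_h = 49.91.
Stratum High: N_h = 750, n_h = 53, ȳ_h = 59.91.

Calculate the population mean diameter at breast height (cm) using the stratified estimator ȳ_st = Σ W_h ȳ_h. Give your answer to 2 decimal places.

ȳ_st ≈ 51.03

N = Σ N_h = 1650. Stratum weights W_h = N_h/N.
ȳ_st = (350·33.77 + 550·49.91 + 750·59.91) / 1650 = 51.0318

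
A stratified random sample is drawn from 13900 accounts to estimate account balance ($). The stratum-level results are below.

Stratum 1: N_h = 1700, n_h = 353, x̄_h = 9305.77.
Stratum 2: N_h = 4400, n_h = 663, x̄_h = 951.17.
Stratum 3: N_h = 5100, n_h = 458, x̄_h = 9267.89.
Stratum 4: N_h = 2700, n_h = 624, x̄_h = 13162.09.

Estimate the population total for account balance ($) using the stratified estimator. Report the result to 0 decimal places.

τ̂_st = Σ N_h x̄_h = 1700·9305.77 + 4400·951.17 + 5100·9267.89 + 2700·13162.09 = 102808839

τ̂_st ≈ 102808839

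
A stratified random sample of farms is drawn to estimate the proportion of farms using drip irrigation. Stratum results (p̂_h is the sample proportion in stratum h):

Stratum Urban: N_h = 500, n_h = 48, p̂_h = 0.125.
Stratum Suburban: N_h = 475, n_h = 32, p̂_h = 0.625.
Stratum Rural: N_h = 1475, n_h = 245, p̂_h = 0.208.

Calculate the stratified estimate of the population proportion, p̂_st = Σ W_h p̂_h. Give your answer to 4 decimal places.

N = 2450; stratum weights W_h = N_h/N.
p̂_st = Σ W_h p̂_h = (500·0.125 + 475·0.625 + 1475·0.208)/2450 = 0.27191

p̂_st ≈ 0.2719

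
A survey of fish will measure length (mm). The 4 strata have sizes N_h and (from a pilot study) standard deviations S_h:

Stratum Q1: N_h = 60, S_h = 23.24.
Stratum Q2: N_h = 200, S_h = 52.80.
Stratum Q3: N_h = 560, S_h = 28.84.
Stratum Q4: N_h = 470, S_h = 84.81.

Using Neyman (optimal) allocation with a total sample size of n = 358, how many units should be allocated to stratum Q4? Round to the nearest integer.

Neyman allocation: n_h = n · N_h S_h / Σ N_i S_i, with n = 358.
  stratum Q1: N_h·S_h = 60·23.24 = 1394.40
  stratum Q2: N_h·S_h = 200·52.80 = 10560.00
  stratum Q3: N_h·S_h = 560·28.84 = 16150.40
  stratum Q4: N_h·S_h = 470·84.81 = 39860.70
Σ N_h S_h = 67965.50
n for stratum Q4 = 358·39860.70/67965.50 = 209.961 → 210

210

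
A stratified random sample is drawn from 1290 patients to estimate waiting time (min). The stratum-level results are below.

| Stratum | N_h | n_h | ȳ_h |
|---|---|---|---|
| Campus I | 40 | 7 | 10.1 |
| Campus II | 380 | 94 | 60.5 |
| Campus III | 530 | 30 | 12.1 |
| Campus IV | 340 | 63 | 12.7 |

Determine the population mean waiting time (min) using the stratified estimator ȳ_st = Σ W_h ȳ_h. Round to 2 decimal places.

ȳ_st ≈ 26.45

N = Σ N_h = 1290. Stratum weights W_h = N_h/N.
ȳ_st = (40·10.1 + 380·60.5 + 530·12.1 + 340·12.7) / 1290 = 26.4535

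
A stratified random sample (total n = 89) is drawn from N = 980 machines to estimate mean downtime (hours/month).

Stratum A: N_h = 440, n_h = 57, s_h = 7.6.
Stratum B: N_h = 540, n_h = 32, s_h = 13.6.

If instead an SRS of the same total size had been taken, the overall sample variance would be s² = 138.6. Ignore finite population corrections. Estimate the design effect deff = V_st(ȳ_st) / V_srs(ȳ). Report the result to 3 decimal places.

V̂(ȳ_st) = Σ W_h² s_h²/n_h, with W_h = N_h/N and N = 980:
  stratum A: (440/980)²·7.6²/57 = 0.20427
  stratum B: (540/980)²·13.6²/32 = 1.75494
V_st = 1.95921
V_srs = s²/n = 138.6/89 = 1.5573
deff = V_st / V_srs = 1.95921/1.5573 = 1.2581

deff ≈ 1.258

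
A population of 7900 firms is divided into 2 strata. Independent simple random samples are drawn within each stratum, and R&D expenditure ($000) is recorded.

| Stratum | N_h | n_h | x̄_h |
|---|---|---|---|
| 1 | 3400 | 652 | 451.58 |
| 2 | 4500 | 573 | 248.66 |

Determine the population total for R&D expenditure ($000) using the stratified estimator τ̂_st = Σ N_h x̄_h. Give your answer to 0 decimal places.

τ̂_st ≈ 2654342

τ̂_st = Σ N_h x̄_h = 3400·451.58 + 4500·248.66 = 2654342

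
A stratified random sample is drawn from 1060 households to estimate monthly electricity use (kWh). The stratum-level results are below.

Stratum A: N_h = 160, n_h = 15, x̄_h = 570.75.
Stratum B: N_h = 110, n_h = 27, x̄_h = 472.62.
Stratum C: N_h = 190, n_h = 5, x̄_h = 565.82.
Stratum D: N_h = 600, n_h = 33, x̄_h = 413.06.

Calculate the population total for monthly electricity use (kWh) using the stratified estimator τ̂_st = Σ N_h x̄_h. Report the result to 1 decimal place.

τ̂_st ≈ 498650.0

τ̂_st = Σ N_h x̄_h = 160·570.75 + 110·472.62 + 190·565.82 + 600·413.06 = 498650.0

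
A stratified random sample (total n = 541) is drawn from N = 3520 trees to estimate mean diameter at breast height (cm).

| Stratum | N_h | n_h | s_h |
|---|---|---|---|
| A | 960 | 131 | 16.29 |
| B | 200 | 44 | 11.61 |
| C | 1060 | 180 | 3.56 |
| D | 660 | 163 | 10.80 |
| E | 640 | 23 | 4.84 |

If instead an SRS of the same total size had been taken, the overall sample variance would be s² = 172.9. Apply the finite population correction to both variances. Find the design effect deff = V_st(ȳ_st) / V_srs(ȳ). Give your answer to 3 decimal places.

V̂(ȳ_st) = Σ W_h² (1 − n_h/N_h) s_h²/n_h, with W_h = N_h/N and N = 3520:
  stratum A: (960/3520)²·(1 − 131/960)·16.29²/131 = 0.13011
  stratum B: (200/3520)²·(1 − 44/200)·11.61²/44 = 0.00771402
  stratum C: (1060/3520)²·(1 − 180/1060)·3.56²/180 = 0.00530067
  stratum D: (660/3520)²·(1 − 163/660)·10.80²/163 = 0.0189441
  stratum E: (640/3520)²·(1 − 23/640)·4.84²/23 = 0.0324596
V_st = 0.194529
V_srs = (1 − 541/3520)·172.9/541 = 0.270474
deff = V_st / V_srs = 0.194529/0.270474 = 0.7192

deff ≈ 0.719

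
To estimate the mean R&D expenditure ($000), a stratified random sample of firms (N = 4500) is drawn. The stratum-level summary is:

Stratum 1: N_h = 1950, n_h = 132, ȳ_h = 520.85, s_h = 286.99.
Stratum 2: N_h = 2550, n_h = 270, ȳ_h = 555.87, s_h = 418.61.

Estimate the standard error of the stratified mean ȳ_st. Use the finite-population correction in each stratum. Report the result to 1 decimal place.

SE(ȳ_st) ≈ 17.2

V̂(ȳ_st) = Σ W_h² (1 − n_h/N_h) s_h²/n_h, with W_h = N_h/N and N = 4500:
  stratum 1: (1950/4500)²·(1 − 132/1950)·286.99²/132 = 109.235
  stratum 2: (2550/4500)²·(1 − 270/2550)·418.61²/270 = 186.34
V̂(ȳ_st) = 295.575
SE(ȳ_st) = √295.575 = 17.1923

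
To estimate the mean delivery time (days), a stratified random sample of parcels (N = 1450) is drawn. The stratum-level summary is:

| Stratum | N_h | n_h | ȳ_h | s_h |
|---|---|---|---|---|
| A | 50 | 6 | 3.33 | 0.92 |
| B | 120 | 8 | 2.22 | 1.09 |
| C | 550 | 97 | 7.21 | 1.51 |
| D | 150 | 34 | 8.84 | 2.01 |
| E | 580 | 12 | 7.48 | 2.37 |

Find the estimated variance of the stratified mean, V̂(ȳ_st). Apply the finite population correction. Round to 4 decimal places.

V̂(ȳ_st) = Σ W_h² (1 − n_h/N_h) s_h²/n_h, with W_h = N_h/N and N = 1450:
  stratum A: (50/1450)²·(1 − 6/50)·0.92²/6 = 0.000147608
  stratum B: (120/1450)²·(1 − 8/120)·1.09²/8 = 0.00094935
  stratum C: (550/1450)²·(1 − 97/550)·1.51²/97 = 0.00278552
  stratum D: (150/1450)²·(1 − 34/150)·2.01²/34 = 0.000983391
  stratum E: (580/1450)²·(1 − 12/580)·2.37²/12 = 0.0733425
V̂(ȳ_st) = 0.0782084

V̂(ȳ_st) ≈ 0.0782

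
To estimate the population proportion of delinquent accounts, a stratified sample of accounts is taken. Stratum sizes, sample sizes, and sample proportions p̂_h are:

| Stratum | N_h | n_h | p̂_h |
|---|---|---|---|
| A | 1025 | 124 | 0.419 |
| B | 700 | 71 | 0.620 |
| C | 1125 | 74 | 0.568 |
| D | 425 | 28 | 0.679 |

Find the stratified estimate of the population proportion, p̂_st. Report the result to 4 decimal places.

N = 3275; stratum weights W_h = N_h/N.
p̂_st = Σ W_h p̂_h = (1025·0.419 + 700·0.620 + 1125·0.568 + 425·0.679)/3275 = 0.54689

p̂_st ≈ 0.5469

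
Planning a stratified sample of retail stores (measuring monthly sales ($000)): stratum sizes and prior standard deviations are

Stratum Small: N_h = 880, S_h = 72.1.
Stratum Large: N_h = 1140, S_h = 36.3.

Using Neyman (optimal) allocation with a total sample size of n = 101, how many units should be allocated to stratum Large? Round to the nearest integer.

40

Neyman allocation: n_h = n · N_h S_h / Σ N_i S_i, with n = 101.
  stratum Small: N_h·S_h = 880·72.1 = 63448.00
  stratum Large: N_h·S_h = 1140·36.3 = 41382.00
Σ N_h S_h = 104830.00
n for stratum Large = 101·41382.00/104830.00 = 39.870 → 40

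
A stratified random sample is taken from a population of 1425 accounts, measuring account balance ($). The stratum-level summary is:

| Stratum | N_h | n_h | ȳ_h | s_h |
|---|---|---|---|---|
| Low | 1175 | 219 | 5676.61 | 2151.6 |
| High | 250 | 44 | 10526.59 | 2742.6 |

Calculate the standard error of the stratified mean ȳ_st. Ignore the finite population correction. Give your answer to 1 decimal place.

SE(ȳ_st) ≈ 140.1

V̂(ȳ_st) = Σ W_h² s_h²/n_h, with W_h = N_h/N and N = 1425:
  stratum Low: (1175/1425)²·2151.6²/219 = 14372.3
  stratum High: (250/1425)²·2742.6²/44 = 5261.66
V̂(ȳ_st) = 19633.9
SE(ȳ_st) = √19633.9 = 140.121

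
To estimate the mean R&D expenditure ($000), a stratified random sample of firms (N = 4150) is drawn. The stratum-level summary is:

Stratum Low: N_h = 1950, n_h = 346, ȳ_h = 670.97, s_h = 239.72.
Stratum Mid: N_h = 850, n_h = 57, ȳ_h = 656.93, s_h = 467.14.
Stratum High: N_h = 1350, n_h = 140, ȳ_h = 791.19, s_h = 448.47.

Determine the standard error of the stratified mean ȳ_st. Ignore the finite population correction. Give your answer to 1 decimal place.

SE(ȳ_st) ≈ 18.7

V̂(ȳ_st) = Σ W_h² s_h²/n_h, with W_h = N_h/N and N = 4150:
  stratum Low: (1950/4150)²·239.72²/346 = 36.6695
  stratum Mid: (850/4150)²·467.14²/57 = 160.606
  stratum High: (1350/4150)²·448.47²/140 = 152.023
V̂(ȳ_st) = 349.299
SE(ȳ_st) = √349.299 = 18.6895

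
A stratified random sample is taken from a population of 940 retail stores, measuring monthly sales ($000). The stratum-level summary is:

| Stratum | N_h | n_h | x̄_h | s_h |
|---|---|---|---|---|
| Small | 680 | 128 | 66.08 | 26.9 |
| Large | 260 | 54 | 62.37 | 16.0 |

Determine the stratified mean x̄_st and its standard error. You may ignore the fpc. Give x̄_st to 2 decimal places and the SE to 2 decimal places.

x̄_st ≈ 65.05, SE ≈ 1.82

x̄_st = Σ W_h x̄_h = (680·66.08 + 260·62.37)/940 = 65.05383
V̂(x̄_st) = Σ W_h² s_h²/n_h, with W_h = N_h/N and N = 940:
  stratum Small: (680/940)²·26.9²/128 = 2.9584
  stratum Large: (260/940)²·16.0²/54 = 0.362691
V̂(x̄_st) = 3.32109
SE(x̄_st) = √3.32109 = 1.82239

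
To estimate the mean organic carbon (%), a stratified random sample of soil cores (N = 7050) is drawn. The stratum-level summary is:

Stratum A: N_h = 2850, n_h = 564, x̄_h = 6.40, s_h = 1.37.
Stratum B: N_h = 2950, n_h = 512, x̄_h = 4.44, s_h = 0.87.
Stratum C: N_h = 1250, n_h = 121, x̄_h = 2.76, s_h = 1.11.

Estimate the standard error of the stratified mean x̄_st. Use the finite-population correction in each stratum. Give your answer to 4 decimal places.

SE(x̄_st) ≈ 0.0306

V̂(x̄_st) = Σ W_h² (1 − n_h/N_h) s_h²/n_h, with W_h = N_h/N and N = 7050:
  stratum A: (2850/7050)²·(1 − 564/2850)·1.37²/564 = 0.000436219
  stratum B: (2950/7050)²·(1 − 512/2950)·0.87²/512 = 0.000213917
  stratum C: (1250/7050)²·(1 − 121/1250)·1.11²/121 = 0.000289125
V̂(x̄_st) = 0.000939262
SE(x̄_st) = √0.000939262 = 0.0306474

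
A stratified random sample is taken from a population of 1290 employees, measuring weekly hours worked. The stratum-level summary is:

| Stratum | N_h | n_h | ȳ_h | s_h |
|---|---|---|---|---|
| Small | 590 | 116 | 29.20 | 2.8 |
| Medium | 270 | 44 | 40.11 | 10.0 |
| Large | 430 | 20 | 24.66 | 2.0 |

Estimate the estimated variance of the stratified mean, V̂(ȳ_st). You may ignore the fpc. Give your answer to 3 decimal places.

V̂(ȳ_st) ≈ 0.136

V̂(ȳ_st) = Σ W_h² s_h²/n_h, with W_h = N_h/N and N = 1290:
  stratum Small: (590/1290)²·2.8²/116 = 0.0141378
  stratum Medium: (270/1290)²·10.0²/44 = 0.0995624
  stratum Large: (430/1290)²·2.0²/20 = 0.0222222
V̂(ȳ_st) = 0.135922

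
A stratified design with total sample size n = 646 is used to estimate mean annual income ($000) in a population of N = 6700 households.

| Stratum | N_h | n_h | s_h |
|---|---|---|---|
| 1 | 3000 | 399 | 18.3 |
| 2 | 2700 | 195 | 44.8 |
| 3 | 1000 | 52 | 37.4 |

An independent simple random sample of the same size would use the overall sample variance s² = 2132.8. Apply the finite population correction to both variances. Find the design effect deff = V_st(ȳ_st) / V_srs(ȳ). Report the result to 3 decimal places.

V̂(ȳ_st) = Σ W_h² (1 − n_h/N_h) s_h²/n_h, with W_h = N_h/N and N = 6700:
  stratum 1: (3000/6700)²·(1 − 399/3000)·18.3²/399 = 0.145895
  stratum 2: (2700/6700)²·(1 − 195/2700)·44.8²/195 = 1.55076
  stratum 3: (1000/6700)²·(1 − 52/1000)·37.4²/52 = 0.568066
V_st = 2.26472
V_srs = (1 − 646/6700)·2132.8/646 = 2.98322
deff = V_st / V_srs = 2.26472/2.98322 = 0.7592

deff ≈ 0.759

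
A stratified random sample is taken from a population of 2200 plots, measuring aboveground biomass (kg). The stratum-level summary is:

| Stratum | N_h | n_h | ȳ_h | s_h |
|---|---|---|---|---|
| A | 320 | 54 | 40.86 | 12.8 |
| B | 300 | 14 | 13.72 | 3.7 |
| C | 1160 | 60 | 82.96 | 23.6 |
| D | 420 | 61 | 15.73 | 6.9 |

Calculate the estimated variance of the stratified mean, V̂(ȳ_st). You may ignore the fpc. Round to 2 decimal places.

V̂(ȳ_st) ≈ 2.69

V̂(ȳ_st) = Σ W_h² s_h²/n_h, with W_h = N_h/N and N = 2200:
  stratum A: (320/2200)²·12.8²/54 = 0.064192
  stratum B: (300/2200)²·3.7²/14 = 0.0181833
  stratum C: (1160/2200)²·23.6²/60 = 2.58073
  stratum D: (420/2200)²·6.9²/61 = 0.028446
V̂(ȳ_st) = 2.69156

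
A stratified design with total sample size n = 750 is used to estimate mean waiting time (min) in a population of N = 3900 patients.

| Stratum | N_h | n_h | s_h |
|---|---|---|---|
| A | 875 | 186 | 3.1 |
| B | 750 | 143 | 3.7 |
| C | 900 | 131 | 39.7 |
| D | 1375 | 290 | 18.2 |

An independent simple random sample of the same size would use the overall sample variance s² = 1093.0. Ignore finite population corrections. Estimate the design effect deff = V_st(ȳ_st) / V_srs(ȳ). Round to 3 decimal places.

V̂(ȳ_st) = Σ W_h² s_h²/n_h, with W_h = N_h/N and N = 3900:
  stratum A: (875/3900)²·3.1²/186 = 0.00260074
  stratum B: (750/3900)²·3.7²/143 = 0.00354047
  stratum C: (900/3900)²·39.7²/131 = 0.640716
  stratum D: (1375/3900)²·18.2²/290 = 0.141978
V_st = 0.788835
V_srs = s²/n = 1093.0/750 = 1.45733
deff = V_st / V_srs = 0.788835/1.45733 = 0.5413

deff ≈ 0.541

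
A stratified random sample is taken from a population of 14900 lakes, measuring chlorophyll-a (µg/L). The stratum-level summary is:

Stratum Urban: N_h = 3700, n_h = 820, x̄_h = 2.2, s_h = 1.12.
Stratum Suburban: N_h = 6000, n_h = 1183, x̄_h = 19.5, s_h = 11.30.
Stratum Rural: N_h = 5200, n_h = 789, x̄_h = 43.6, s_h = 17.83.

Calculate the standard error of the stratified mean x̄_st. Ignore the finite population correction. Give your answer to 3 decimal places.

V̂(x̄_st) = Σ W_h² s_h²/n_h, with W_h = N_h/N and N = 14900:
  stratum Urban: (3700/14900)²·1.12²/820 = 9.43307e-05
  stratum Suburban: (6000/14900)²·11.30²/1183 = 0.0175026
  stratum Rural: (5200/14900)²·17.83²/789 = 0.0490749
V̂(x̄_st) = 0.0666719
SE(x̄_st) = √0.0666719 = 0.258209

SE(x̄_st) ≈ 0.258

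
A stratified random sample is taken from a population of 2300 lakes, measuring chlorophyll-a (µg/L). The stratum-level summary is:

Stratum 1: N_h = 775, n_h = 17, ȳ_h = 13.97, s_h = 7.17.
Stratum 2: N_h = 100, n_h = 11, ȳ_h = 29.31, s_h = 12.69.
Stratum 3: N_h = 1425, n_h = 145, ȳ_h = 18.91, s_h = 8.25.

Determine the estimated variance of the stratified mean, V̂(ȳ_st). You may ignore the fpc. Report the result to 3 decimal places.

V̂(ȳ_st) = Σ W_h² s_h²/n_h, with W_h = N_h/N and N = 2300:
  stratum 1: (775/2300)²·7.17²/17 = 0.34335
  stratum 2: (100/2300)²·12.69²/11 = 0.0276742
  stratum 3: (1425/2300)²·8.25²/145 = 0.180183
V̂(ȳ_st) = 0.551207

V̂(ȳ_st) ≈ 0.551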